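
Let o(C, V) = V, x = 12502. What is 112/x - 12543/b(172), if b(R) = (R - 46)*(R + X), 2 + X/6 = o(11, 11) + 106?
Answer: -3444001/32330172 ≈ -0.10653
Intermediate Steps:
X = 690 (X = -12 + 6*(11 + 106) = -12 + 6*117 = -12 + 702 = 690)
b(R) = (-46 + R)*(690 + R) (b(R) = (R - 46)*(R + 690) = (-46 + R)*(690 + R))
112/x - 12543/b(172) = 112/12502 - 12543/(-31740 + 172² + 644*172) = 112*(1/12502) - 12543/(-31740 + 29584 + 110768) = 8/893 - 12543/108612 = 8/893 - 12543*1/108612 = 8/893 - 4181/36204 = -3444001/32330172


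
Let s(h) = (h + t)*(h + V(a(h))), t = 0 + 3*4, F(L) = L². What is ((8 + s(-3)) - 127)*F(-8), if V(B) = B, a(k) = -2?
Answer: -10496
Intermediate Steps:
t = 12 (t = 0 + 12 = 12)
s(h) = (-2 + h)*(12 + h) (s(h) = (h + 12)*(h - 2) = (12 + h)*(-2 + h) = (-2 + h)*(12 + h))
((8 + s(-3)) - 127)*F(-8) = ((8 + (-24 + (-3)² + 10*(-3))) - 127)*(-8)² = ((8 + (-24 + 9 - 30)) - 127)*64 = ((8 - 45) - 127)*64 = (-37 - 127)*64 = -164*64 = -10496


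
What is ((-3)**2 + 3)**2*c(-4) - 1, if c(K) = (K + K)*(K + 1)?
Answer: 3455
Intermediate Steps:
c(K) = 2*K*(1 + K) (c(K) = (2*K)*(1 + K) = 2*K*(1 + K))
((-3)**2 + 3)**2*c(-4) - 1 = ((-3)**2 + 3)**2*(2*(-4)*(1 - 4)) - 1 = (9 + 3)**2*(2*(-4)*(-3)) - 1 = 12**2*24 - 1 = 144*24 - 1 = 3456 - 1 = 3455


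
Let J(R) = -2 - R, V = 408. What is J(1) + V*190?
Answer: 77517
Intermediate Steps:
J(1) + V*190 = (-2 - 1*1) + 408*190 = (-2 - 1) + 77520 = -3 + 77520 = 77517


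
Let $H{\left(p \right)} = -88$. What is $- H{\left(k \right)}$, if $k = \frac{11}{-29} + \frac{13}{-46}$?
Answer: $88$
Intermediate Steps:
$k = - \frac{883}{1334}$ ($k = 11 \left(- \frac{1}{29}\right) + 13 \left(- \frac{1}{46}\right) = - \frac{11}{29} - \frac{13}{46} = - \frac{883}{1334} \approx -0.66192$)
$- H{\left(k \right)} = \left(-1\right) \left(-88\right) = 88$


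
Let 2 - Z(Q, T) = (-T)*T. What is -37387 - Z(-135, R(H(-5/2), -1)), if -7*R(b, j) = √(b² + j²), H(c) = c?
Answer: -7328273/196 ≈ -37389.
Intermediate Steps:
R(b, j) = -√(b² + j²)/7
Z(Q, T) = 2 + T² (Z(Q, T) = 2 - (-T)*T = 2 - (-1)*T² = 2 + T²)
-37387 - Z(-135, R(H(-5/2), -1)) = -37387 - (2 + (-√((-5/2)² + (-1)²)/7)²) = -37387 - (2 + (-√((-5*½)² + 1)/7)²) = -37387 - (2 + (-√((-5/2)² + 1)/7)²) = -37387 - (2 + (-√(25/4 + 1)/7)²) = -37387 - (2 + (-√29/14)²) = -37387 - (2 + 29/196) = -37387 - 1*421/196 = -37387 - 421/196 = -7328273/196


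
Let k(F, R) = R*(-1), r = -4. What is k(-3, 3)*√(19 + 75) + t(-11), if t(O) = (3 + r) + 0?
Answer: -1 - 3*√94 ≈ -30.086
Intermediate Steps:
t(O) = -1 (t(O) = (3 - 4) + 0 = -1 + 0 = -1)
k(F, R) = -R
k(-3, 3)*√(19 + 75) + t(-11) = (-1*3)*√(19 + 75) - 1 = -3*√94 - 1 = -1 - 3*√94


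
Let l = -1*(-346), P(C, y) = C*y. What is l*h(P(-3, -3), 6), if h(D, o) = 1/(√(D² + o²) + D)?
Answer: -173/2 + 173*√13/6 ≈ 17.460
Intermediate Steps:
h(D, o) = 1/(D + √(D² + o²))
l = 346
l*h(P(-3, -3), 6) = 346/(-3*(-3) + √((-3*(-3))² + 6²)) = 346/(9 + √(9² + 36)) = 346/(9 + √(81 + 36)) = 346/(9 + √117) = 346/(9 + 3*√13)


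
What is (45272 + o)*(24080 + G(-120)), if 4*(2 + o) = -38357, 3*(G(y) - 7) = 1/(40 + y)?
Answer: 825064393517/960 ≈ 8.5944e+8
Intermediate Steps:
G(y) = 7 + 1/(3*(40 + y))
o = -38365/4 (o = -2 + (¼)*(-38357) = -2 - 38357/4 = -38365/4 ≈ -9591.3)
(45272 + o)*(24080 + G(-120)) = (45272 - 38365/4)*(24080 + (841 + 21*(-120))/(3*(40 - 120))) = 142723*(24080 + (⅓)*(841 - 2520)/(-80))/4 = 142723*(24080 + (⅓)*(-1/80)*(-1679))/4 = 142723*(24080 + 1679/240)/4 = (142723/4)*(5780879/240) = 825064393517/960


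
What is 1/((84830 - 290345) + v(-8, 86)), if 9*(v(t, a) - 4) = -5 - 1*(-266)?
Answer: -1/205482 ≈ -4.8666e-6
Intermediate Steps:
v(t, a) = 33 (v(t, a) = 4 + (-5 - 1*(-266))/9 = 4 + (-5 + 266)/9 = 4 + (1/9)*261 = 4 + 29 = 33)
1/((84830 - 290345) + v(-8, 86)) = 1/((84830 - 290345) + 33) = 1/(-205515 + 33) = 1/(-205482) = -1/205482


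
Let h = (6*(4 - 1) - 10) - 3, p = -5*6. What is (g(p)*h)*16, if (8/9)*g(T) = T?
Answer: -2700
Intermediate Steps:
p = -30
g(T) = 9*T/8
h = 5 (h = (6*3 - 10) - 3 = (18 - 10) - 3 = 8 - 3 = 5)
(g(p)*h)*16 = (((9/8)*(-30))*5)*16 = -135/4*5*16 = -675/4*16 = -2700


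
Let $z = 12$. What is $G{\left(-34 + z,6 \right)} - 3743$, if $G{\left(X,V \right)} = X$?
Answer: $-3765$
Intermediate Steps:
$G{\left(-34 + z,6 \right)} - 3743 = \left(-34 + 12\right) - 3743 = -22 - 3743 = -3765$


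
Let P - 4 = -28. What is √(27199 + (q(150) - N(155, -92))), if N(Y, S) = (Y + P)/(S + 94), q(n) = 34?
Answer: √108670/2 ≈ 164.83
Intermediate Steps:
P = -24 (P = 4 - 28 = -24)
N(Y, S) = (-24 + Y)/(94 + S) (N(Y, S) = (Y - 24)/(S + 94) = (-24 + Y)/(94 + S))
√(27199 + (q(150) - N(155, -92))) = √(27199 + (34 - (-24 + 155)/(94 - 92))) = √(27199 + (34 - 131/2)) = √(27199 - 63/2) = √(54335/2) = √108670/2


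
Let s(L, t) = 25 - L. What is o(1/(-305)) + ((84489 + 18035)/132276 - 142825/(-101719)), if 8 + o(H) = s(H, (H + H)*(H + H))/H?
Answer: -25671503754760/3363745611 ≈ -7631.8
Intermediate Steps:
o(H) = -8 + (25 - H)/H
o(1/(-305)) + ((84489 + 18035)/132276 - 142825/(-101719)) = (-9 + 25/(1/(-305))) + ((84489 + 18035)/132276 - 142825/(-101719)) = (-9 + 25/(-1/305)) + (102524*(1/132276) - 142825*(-1/101719)) = (-9 + 25*(-305)) + (25631/33069 + 142825/101719) = (-9 - 7625) + 7330239614/3363745611 = -7634 + 7330239614/3363745611 = -25671503754760/3363745611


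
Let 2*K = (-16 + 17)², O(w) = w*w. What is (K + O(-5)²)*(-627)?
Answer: -784377/2 ≈ -3.9219e+5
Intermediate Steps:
O(w) = w²
K = ½ (K = (-16 + 17)²/2 = (½)*1² = (½)*1 = ½ ≈ 0.50000)
(K + O(-5)²)*(-627) = (½ + ((-5)²)²)*(-627) = (½ + 25²)*(-627) = (½ + 625)*(-627) = (1251/2)*(-627) = -784377/2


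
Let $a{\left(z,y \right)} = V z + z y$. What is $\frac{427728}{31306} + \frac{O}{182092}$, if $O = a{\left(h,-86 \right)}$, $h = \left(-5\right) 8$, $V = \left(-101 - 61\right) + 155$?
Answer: $\frac{9750288162}{712571519} \approx 13.683$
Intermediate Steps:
$V = -7$ ($V = -162 + 155 = -7$)
$h = -40$
$a{\left(z,y \right)} = - 7 z + y z$ ($a{\left(z,y \right)} = - 7 z + z y = - 7 z + y z$)
$O = 3720$ ($O = - 40 \left(-7 - 86\right) = \left(-40\right) \left(-93\right) = 3720$)
$\frac{427728}{31306} + \frac{O}{182092} = \frac{427728}{31306} + \frac{3720}{182092} = 427728 \cdot \frac{1}{31306} + 3720 \cdot \frac{1}{182092} = \frac{213864}{15653} + \frac{930}{45523} = \frac{9750288162}{712571519}$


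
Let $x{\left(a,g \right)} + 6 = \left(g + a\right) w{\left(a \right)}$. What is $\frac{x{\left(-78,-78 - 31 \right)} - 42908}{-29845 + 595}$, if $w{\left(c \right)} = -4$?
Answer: $\frac{21083}{14625} \approx 1.4416$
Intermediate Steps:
$x{\left(a,g \right)} = -6 - 4 a - 4 g$ ($x{\left(a,g \right)} = -6 + \left(g + a\right) \left(-4\right) = -6 + \left(a + g\right) \left(-4\right) = -6 - \left(4 a + 4 g\right) = -6 - 4 a - 4 g$)
$\frac{x{\left(-78,-78 - 31 \right)} - 42908}{-29845 + 595} = \frac{\left(-6 - -312 - 4 \left(-78 - 31\right)\right) - 42908}{-29845 + 595} = \frac{\left(-6 + 312 - -436\right) - 42908}{-29250} = \left(\left(-6 + 312 + 436\right) - 42908\right) \left(- \frac{1}{29250}\right) = \left(742 - 42908\right) \left(- \frac{1}{29250}\right) = \left(-42166\right) \left(- \frac{1}{29250}\right) = \frac{21083}{14625}$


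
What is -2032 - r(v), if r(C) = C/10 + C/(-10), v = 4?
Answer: -2032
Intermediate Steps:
r(C) = 0 (r(C) = C*(1/10) + C*(-1/10) = C/10 - C/10 = 0)
-2032 - r(v) = -2032 - 1*0 = -2032 + 0 = -2032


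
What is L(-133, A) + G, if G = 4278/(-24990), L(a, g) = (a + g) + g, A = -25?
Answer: -762908/4165 ≈ -183.17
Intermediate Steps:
L(a, g) = a + 2*g
G = -713/4165 (G = 4278*(-1/24990) = -713/4165 ≈ -0.17119)
L(-133, A) + G = (-133 + 2*(-25)) - 713/4165 = (-133 - 50) - 713/4165 = -183 - 713/4165 = -762908/4165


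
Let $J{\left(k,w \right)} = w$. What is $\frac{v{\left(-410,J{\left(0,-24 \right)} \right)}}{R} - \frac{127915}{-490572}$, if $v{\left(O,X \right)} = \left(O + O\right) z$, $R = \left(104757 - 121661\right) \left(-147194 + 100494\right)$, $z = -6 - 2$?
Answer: $\frac{631134175777}{2420411115060} \approx 0.26076$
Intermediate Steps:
$z = -8$
$R = 789416800$ ($R = \left(-16904\right) \left(-46700\right) = 789416800$)
$v{\left(O,X \right)} = - 16 O$ ($v{\left(O,X \right)} = \left(O + O\right) \left(-8\right) = 2 O \left(-8\right) = - 16 O$)
$\frac{v{\left(-410,J{\left(0,-24 \right)} \right)}}{R} - \frac{127915}{-490572} = \frac{\left(-16\right) \left(-410\right)}{789416800} - \frac{127915}{-490572} = 6560 \cdot \frac{1}{789416800} - - \frac{127915}{490572} = \frac{41}{4933855} + \frac{127915}{490572} = \frac{631134175777}{2420411115060}$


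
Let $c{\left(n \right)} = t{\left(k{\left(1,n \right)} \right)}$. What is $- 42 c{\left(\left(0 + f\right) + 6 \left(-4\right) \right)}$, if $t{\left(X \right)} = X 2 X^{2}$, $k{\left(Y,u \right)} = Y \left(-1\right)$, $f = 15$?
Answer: $84$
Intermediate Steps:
$k{\left(Y,u \right)} = - Y$
$t{\left(X \right)} = 2 X^{3}$ ($t{\left(X \right)} = 2 X X^{2} = 2 X^{3}$)
$c{\left(n \right)} = -2$ ($c{\left(n \right)} = 2 \left(\left(-1\right) 1\right)^{3} = 2 \left(-1\right)^{3} = 2 \left(-1\right) = -2$)
$- 42 c{\left(\left(0 + f\right) + 6 \left(-4\right) \right)} = \left(-42\right) \left(-2\right) = 84$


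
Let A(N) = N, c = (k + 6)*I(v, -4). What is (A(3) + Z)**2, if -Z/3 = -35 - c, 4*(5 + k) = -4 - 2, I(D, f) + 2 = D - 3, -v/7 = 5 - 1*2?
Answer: 21609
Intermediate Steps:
v = -21 (v = -7*(5 - 1*2) = -7*(5 - 2) = -7*3 = -21)
I(D, f) = -5 + D (I(D, f) = -2 + (D - 3) = -2 + (-3 + D) = -5 + D)
k = -13/2 (k = -5 + (-4 - 2)/4 = -5 + (1/4)*(-6) = -5 - 3/2 = -13/2 ≈ -6.5000)
c = 13 (c = (-13/2 + 6)*(-5 - 21) = -1/2*(-26) = 13)
Z = 144 (Z = -3*(-35 - 1*13) = -3*(-35 - 13) = -3*(-48) = 144)
(A(3) + Z)**2 = (3 + 144)**2 = 147**2 = 21609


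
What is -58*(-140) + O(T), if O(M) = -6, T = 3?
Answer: 8114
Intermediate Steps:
-58*(-140) + O(T) = -58*(-140) - 6 = 8120 - 6 = 8114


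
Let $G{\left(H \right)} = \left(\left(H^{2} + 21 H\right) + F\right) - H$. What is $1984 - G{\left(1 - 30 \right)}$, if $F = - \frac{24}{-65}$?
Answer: $\frac{111971}{65} \approx 1722.6$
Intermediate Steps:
$F = \frac{24}{65}$ ($F = \left(-24\right) \left(- \frac{1}{65}\right) = \frac{24}{65} \approx 0.36923$)
$G{\left(H \right)} = \frac{24}{65} + H^{2} + 20 H$ ($G{\left(H \right)} = \left(\left(H^{2} + 21 H\right) + \frac{24}{65}\right) - H = \left(\frac{24}{65} + H^{2} + 21 H\right) - H = \frac{24}{65} + H^{2} + 20 H$)
$1984 - G{\left(1 - 30 \right)} = 1984 - \left(\frac{24}{65} + \left(1 - 30\right)^{2} + 20 \left(1 - 30\right)\right) = 1984 - \left(\frac{24}{65} + \left(-29\right)^{2} + 20 \left(-29\right)\right) = 1984 - \left(\frac{24}{65} + 841 - 580\right) = 1984 - \frac{16989}{65} = \frac{111971}{65}$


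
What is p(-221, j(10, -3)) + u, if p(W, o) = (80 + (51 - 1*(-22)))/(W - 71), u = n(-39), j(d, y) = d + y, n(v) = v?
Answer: -11541/292 ≈ -39.524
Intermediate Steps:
u = -39
p(W, o) = 153/(-71 + W) (p(W, o) = (80 + (51 + 22))/(-71 + W) = (80 + 73)/(-71 + W) = 153/(-71 + W))
p(-221, j(10, -3)) + u = 153/(-71 - 221) - 39 = 153/(-292) - 39 = 153*(-1/292) - 39 = -153/292 - 39 = -11541/292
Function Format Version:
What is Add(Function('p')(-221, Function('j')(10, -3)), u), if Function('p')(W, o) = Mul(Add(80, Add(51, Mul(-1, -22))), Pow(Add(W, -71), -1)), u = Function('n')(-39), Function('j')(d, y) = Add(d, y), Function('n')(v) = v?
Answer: Rational(-11541, 292) ≈ -39.524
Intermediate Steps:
u = -39
Function('p')(W, o) = Mul(153, Pow(Add(-71, W), -1)) (Function('p')(W, o) = Mul(Add(80, Add(51, 22)), Pow(Add(-71, W), -1)) = Mul(Add(80, 73), Pow(Add(-71, W), -1)) = Mul(153, Pow(Add(-71, W), -1)))
Add(Function('p')(-221, Function('j')(10, -3)), u) = Add(Mul(153, Pow(Add(-71, -221), -1)), -39) = Add(Mul(153, Pow(-292, -1)), -39) = Add(Mul(153, Rational(-1, 292)), -39) = Add(Rational(-153, 292), -39) = Rational(-11541, 292)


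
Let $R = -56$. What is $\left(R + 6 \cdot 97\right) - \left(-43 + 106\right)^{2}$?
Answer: $-3443$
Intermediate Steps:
$\left(R + 6 \cdot 97\right) - \left(-43 + 106\right)^{2} = \left(-56 + 6 \cdot 97\right) - \left(-43 + 106\right)^{2} = \left(-56 + 582\right) - 63^{2} = 526 - 3969 = -3443$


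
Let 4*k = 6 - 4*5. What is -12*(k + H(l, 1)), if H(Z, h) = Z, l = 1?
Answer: 30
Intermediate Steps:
k = -7/2 (k = (6 - 4*5)/4 = (6 - 20)/4 = (1/4)*(-14) = -7/2 ≈ -3.5000)
-12*(k + H(l, 1)) = -12*(-7/2 + 1) = -12*(-5/2) = 30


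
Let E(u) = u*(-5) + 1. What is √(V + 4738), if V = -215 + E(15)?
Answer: √4449 ≈ 66.701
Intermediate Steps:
E(u) = 1 - 5*u (E(u) = -5*u + 1 = 1 - 5*u)
V = -289 (V = -215 + (1 - 5*15) = -215 + (1 - 75) = -215 - 74 = -289)
√(V + 4738) = √(-289 + 4738) = √4449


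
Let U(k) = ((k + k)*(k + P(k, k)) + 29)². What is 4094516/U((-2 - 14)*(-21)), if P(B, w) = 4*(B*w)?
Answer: 4094516/92227779485292361 ≈ 4.4396e-11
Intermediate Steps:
P(B, w) = 4*B*w
U(k) = (29 + 2*k*(k + 4*k²))² (U(k) = ((k + k)*(k + 4*k*k) + 29)² = ((2*k)*(k + 4*k²) + 29)² = (2*k*(k + 4*k²) + 29)² = (29 + 2*k*(k + 4*k²))²)
4094516/U((-2 - 14)*(-21)) = 4094516/((29 + 2*((-2 - 14)*(-21))² + 8*((-2 - 14)*(-21))³)²) = 4094516/((29 + 2*(-16*(-21))² + 8*(-16*(-21))³)²) = 4094516/((29 + 2*336² + 8*336³)²) = 4094516/((29 + 2*112896 + 8*37933056)²) = 4094516/((29 + 225792 + 303464448)²) = 4094516/(303690269²) = 4094516/92227779485292361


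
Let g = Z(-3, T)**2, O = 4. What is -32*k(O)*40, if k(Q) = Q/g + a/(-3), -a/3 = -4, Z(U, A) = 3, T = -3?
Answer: 40960/9 ≈ 4551.1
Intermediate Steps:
g = 9 (g = 3**2 = 9)
a = 12 (a = -3*(-4) = 12)
k(Q) = -4 + Q/9 (k(Q) = Q/9 + 12/(-3) = Q*(1/9) + 12*(-1/3) = Q/9 - 4 = -4 + Q/9)
-32*k(O)*40 = -32*(-4 + (1/9)*4)*40 = -32*(-4 + 4/9)*40 = -32*(-32/9)*40 = (1024/9)*40 = 40960/9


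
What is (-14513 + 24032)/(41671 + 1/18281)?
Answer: 58005613/253929184 ≈ 0.22843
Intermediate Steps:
(-14513 + 24032)/(41671 + 1/18281) = 9519/(41671 + 1/18281) = 9519/(761787552/18281) = 9519*(18281/761787552) = 58005613/253929184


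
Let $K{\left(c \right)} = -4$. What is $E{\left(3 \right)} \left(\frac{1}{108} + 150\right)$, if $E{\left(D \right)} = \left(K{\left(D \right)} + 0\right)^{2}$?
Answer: $\frac{64804}{27} \approx 2400.1$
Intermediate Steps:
$E{\left(D \right)} = 16$ ($E{\left(D \right)} = \left(-4 + 0\right)^{2} = \left(-4\right)^{2} = 16$)
$E{\left(3 \right)} \left(\frac{1}{108} + 150\right) = 16 \left(\frac{1}{108} + 150\right) = 16 \cdot \frac{16201}{108} = \frac{64804}{27}$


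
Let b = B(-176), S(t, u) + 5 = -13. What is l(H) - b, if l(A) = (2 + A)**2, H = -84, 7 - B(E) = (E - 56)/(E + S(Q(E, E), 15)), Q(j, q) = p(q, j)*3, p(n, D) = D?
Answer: 651665/97 ≈ 6718.2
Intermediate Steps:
Q(j, q) = 3*j (Q(j, q) = j*3 = 3*j)
S(t, u) = -18 (S(t, u) = -5 - 13 = -18)
B(E) = 7 - (-56 + E)/(-18 + E) (B(E) = 7 - (E - 56)/(E - 18) = 7 - (-56 + E)/(-18 + E))
b = 563/97 (b = 2*(-35 + 3*(-176))/(-18 - 176) = 2*(-35 - 528)/(-194) = 2*(-1/194)*(-563) = 563/97 ≈ 5.8041)
l(H) - b = (2 - 84)**2 - 1*563/97 = (-82)**2 - 563/97 = 6724 - 563/97 = 651665/97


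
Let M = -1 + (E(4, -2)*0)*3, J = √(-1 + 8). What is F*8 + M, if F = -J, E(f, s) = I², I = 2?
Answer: -1 - 8*√7 ≈ -22.166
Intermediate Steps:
J = √7 ≈ 2.6458
E(f, s) = 4 (E(f, s) = 2² = 4)
M = -1 (M = -1 + (4*0)*3 = -1 + 0*3 = -1 + 0 = -1)
F = -√7 ≈ -2.6458
F*8 + M = -√7*8 - 1 = -8*√7 - 1 = -1 - 8*√7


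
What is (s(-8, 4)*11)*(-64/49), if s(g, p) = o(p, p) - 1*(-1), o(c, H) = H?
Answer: -3520/49 ≈ -71.837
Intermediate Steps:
s(g, p) = 1 + p (s(g, p) = p - 1*(-1) = p + 1 = 1 + p)
(s(-8, 4)*11)*(-64/49) = ((1 + 4)*11)*(-64/49) = (5*11)*(-64*1/49) = 55*(-64/49) = -3520/49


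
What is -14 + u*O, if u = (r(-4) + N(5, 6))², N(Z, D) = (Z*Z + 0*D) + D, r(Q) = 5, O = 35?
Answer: 45346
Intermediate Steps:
N(Z, D) = D + Z² (N(Z, D) = (Z² + 0) + D = Z² + D = D + Z²)
u = 1296 (u = (5 + (6 + 5²))² = (5 + (6 + 25))² = (5 + 31)² = 36² = 1296)
-14 + u*O = -14 + 1296*35 = -14 + 45360 = 45346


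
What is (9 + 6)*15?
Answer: 225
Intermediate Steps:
(9 + 6)*15 = 15*15 = 225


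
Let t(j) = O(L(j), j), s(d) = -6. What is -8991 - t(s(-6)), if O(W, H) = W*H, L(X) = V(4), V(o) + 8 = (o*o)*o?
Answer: -8655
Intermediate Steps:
V(o) = -8 + o**3 (V(o) = -8 + (o*o)*o = -8 + o**2*o = -8 + o**3)
L(X) = 56 (L(X) = -8 + 4**3 = -8 + 64 = 56)
O(W, H) = H*W
t(j) = 56*j (t(j) = j*56 = 56*j)
-8991 - t(s(-6)) = -8991 - 56*(-6) = -8991 - 1*(-336) = -8991 + 336 = -8655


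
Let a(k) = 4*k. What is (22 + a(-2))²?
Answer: 196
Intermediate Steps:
(22 + a(-2))² = (22 + 4*(-2))² = (22 - 8)² = 14² = 196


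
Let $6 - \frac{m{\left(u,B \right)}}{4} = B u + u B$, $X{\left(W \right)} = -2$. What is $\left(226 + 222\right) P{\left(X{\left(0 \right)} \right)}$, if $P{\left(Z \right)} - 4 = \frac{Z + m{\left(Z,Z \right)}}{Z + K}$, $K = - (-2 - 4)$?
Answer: $672$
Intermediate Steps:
$m{\left(u,B \right)} = 24 - 8 B u$ ($m{\left(u,B \right)} = 24 - 4 \left(B u + u B\right) = 24 - 4 \left(B u + B u\right) = 24 - 4 \cdot 2 B u = 24 - 8 B u$)
$K = 6$ ($K = \left(-1\right) \left(-6\right) = 6$)
$P{\left(Z \right)} = 4 + \frac{24 + Z - 8 Z^{2}}{6 + Z}$ ($P{\left(Z \right)} = 4 + \frac{Z - \left(-24 + 8 Z Z\right)}{Z + 6} = 4 + \frac{Z - \left(-24 + 8 Z^{2}\right)}{6 + Z} = 4 + \frac{24 + Z - 8 Z^{2}}{6 + Z}$)
$\left(226 + 222\right) P{\left(X{\left(0 \right)} \right)} = \left(226 + 222\right) \frac{48 - 8 \left(-2\right)^{2} + 5 \left(-2\right)}{6 - 2} = 448 \frac{48 - 32 - 10}{4} = 448 \cdot \frac{1}{4} \cdot 6 = 448 \cdot \frac{3}{2} = 672$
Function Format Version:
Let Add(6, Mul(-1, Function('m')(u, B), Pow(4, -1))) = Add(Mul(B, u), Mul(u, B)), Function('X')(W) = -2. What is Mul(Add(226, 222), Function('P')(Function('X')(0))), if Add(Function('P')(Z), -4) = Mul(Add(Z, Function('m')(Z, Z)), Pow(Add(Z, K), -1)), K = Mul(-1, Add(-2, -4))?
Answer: 672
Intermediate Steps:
Function('m')(u, B) = Add(24, Mul(-8, B, u)) (Function('m')(u, B) = Add(24, Mul(-4, Add(Mul(B, u), Mul(u, B)))) = Add(24, Mul(-4, Add(Mul(B, u), Mul(B, u)))) = Add(24, Mul(-4, Mul(2, B, u))) = Add(24, Mul(-8, B, u)))
K = 6 (K = Mul(-1, -6) = 6)
Function('P')(Z) = Add(4, Mul(Pow(Add(6, Z), -1), Add(24, Z, Mul(-8, Pow(Z, 2))))) (Function('P')(Z) = Add(4, Mul(Add(Z, Add(24, Mul(-8, Z, Z))), Pow(Add(Z, 6), -1))) = Add(4, Mul(Add(Z, Add(24, Mul(-8, Pow(Z, 2)))), Pow(Add(6, Z), -1))) = Add(4, Mul(Add(24, Z, Mul(-8, Pow(Z, 2))), Pow(Add(6, Z), -1))) = Add(4, Mul(Pow(Add(6, Z), -1), Add(24, Z, Mul(-8, Pow(Z, 2))))))
Mul(Add(226, 222), Function('P')(Function('X')(0))) = Mul(Add(226, 222), Mul(Pow(Add(6, -2), -1), Add(48, Mul(-8, Pow(-2, 2)), Mul(5, -2)))) = Mul(448, Mul(Pow(4, -1), Add(48, Mul(-8, 4), -10))) = Mul(448, Mul(Rational(1, 4), Add(48, -32, -10))) = Mul(448, Mul(Rational(1, 4), 6)) = Mul(448, Rational(3, 2)) = 672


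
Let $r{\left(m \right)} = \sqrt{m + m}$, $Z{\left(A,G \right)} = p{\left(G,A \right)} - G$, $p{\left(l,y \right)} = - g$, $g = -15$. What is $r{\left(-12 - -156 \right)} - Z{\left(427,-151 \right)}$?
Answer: $-166 + 12 \sqrt{2} \approx -149.03$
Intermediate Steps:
$p{\left(l,y \right)} = 15$ ($p{\left(l,y \right)} = \left(-1\right) \left(-15\right) = 15$)
$Z{\left(A,G \right)} = 15 - G$
$r{\left(m \right)} = \sqrt{2} \sqrt{m}$ ($r{\left(m \right)} = \sqrt{2 m} = \sqrt{2} \sqrt{m}$)
$r{\left(-12 - -156 \right)} - Z{\left(427,-151 \right)} = \sqrt{2} \sqrt{-12 - -156} - \left(15 - -151\right) = \sqrt{2} \sqrt{-12 + 156} - \left(15 + 151\right) = \sqrt{2} \sqrt{144} - 166 = \sqrt{2} \cdot 12 - 166 = 12 \sqrt{2} - 166 = -166 + 12 \sqrt{2}$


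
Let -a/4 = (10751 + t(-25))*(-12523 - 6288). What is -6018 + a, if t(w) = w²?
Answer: 855969726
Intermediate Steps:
a = 855975744 (a = -4*(10751 + (-25)²)*(-12523 - 6288) = -4*(10751 + 625)*(-18811) = -45504*(-18811) = -4*(-213993936) = 855975744)
-6018 + a = -6018 + 855975744 = 855969726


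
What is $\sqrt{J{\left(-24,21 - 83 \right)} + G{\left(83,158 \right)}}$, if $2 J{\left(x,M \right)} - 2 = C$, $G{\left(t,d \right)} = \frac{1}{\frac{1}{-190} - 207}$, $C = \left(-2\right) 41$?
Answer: $\frac{i \sqrt{61884575330}}{39331} \approx 6.3249 i$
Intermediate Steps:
$C = -82$
$G{\left(t,d \right)} = - \frac{190}{39331}$ ($G{\left(t,d \right)} = \frac{1}{- \frac{1}{190} - 207} = \frac{1}{- \frac{39331}{190}} = - \frac{190}{39331}$)
$J{\left(x,M \right)} = -40$ ($J{\left(x,M \right)} = 1 + \frac{1}{2} \left(-82\right) = 1 - 41 = -40$)
$\sqrt{J{\left(-24,21 - 83 \right)} + G{\left(83,158 \right)}} = \sqrt{-40 - \frac{190}{39331}} = \sqrt{- \frac{1573430}{39331}} = \frac{i \sqrt{61884575330}}{39331}$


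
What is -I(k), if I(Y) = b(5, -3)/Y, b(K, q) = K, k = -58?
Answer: 5/58 ≈ 0.086207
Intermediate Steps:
I(Y) = 5/Y
-I(k) = -5/(-58) = -5*(-1)/58 = -1*(-5/58) = 5/58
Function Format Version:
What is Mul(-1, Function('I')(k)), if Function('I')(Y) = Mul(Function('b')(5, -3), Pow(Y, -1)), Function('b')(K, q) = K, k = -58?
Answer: Rational(5, 58) ≈ 0.086207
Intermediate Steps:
Function('I')(Y) = Mul(5, Pow(Y, -1))
Mul(-1, Function('I')(k)) = Mul(-1, Mul(5, Pow(-58, -1))) = Mul(-1, Mul(5, Rational(-1, 58))) = Mul(-1, Rational(-5, 58)) = Rational(5, 58)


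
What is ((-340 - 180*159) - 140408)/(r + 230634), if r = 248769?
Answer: -56456/159801 ≈ -0.35329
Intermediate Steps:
((-340 - 180*159) - 140408)/(r + 230634) = ((-340 - 180*159) - 140408)/(248769 + 230634) = ((-340 - 28620) - 140408)/479403 = (-28960 - 140408)*(1/479403) = -169368*1/479403 = -56456/159801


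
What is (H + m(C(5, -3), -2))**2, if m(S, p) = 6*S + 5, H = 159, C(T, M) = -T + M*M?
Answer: 35344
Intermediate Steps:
C(T, M) = M**2 - T (C(T, M) = -T + M**2 = M**2 - T)
m(S, p) = 5 + 6*S
(H + m(C(5, -3), -2))**2 = (159 + (5 + 6*((-3)**2 - 1*5)))**2 = (159 + (5 + 6*(9 - 5)))**2 = (159 + (5 + 6*4))**2 = (159 + (5 + 24))**2 = (159 + 29)**2 = 188**2 = 35344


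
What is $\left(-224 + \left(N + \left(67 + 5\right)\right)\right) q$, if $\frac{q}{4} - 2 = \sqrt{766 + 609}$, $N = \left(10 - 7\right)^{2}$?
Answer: $-1144 - 2860 \sqrt{55} \approx -22354.0$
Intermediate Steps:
$N = 9$ ($N = 3^{2} = 9$)
$q = 8 + 20 \sqrt{55}$ ($q = 8 + 4 \sqrt{766 + 609} = 8 + 4 \sqrt{1375} = 8 + 4 \cdot 5 \sqrt{55} = 8 + 20 \sqrt{55} \approx 156.32$)
$\left(-224 + \left(N + \left(67 + 5\right)\right)\right) q = \left(-224 + \left(9 + \left(67 + 5\right)\right)\right) \left(8 + 20 \sqrt{55}\right) = \left(-224 + \left(9 + 72\right)\right) \left(8 + 20 \sqrt{55}\right) = \left(-224 + 81\right) \left(8 + 20 \sqrt{55}\right) = - 143 \left(8 + 20 \sqrt{55}\right) = -1144 - 2860 \sqrt{55}$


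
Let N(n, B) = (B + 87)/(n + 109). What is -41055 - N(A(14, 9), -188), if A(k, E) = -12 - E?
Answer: -3612739/88 ≈ -41054.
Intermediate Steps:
N(n, B) = (87 + B)/(109 + n)
-41055 - N(A(14, 9), -188) = -41055 - (87 - 188)/(109 + (-12 - 1*9)) = -41055 - (-101)/(109 + (-12 - 9)) = -41055 - (-101)/(109 - 21) = -41055 - (-101)/88 = -41055 - 1*(-101/88) = -41055 + 101/88 = -3612739/88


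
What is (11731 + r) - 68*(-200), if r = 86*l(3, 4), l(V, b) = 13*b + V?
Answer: 30061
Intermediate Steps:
l(V, b) = V + 13*b
r = 4730 (r = 86*(3 + 13*4) = 86*(3 + 52) = 86*55 = 4730)
(11731 + r) - 68*(-200) = (11731 + 4730) - 68*(-200) = 16461 + 13600 = 30061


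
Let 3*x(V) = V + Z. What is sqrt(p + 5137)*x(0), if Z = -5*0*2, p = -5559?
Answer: 0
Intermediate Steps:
Z = 0 (Z = 0*2 = 0)
x(V) = V/3 (x(V) = (V + 0)/3 = V/3)
sqrt(p + 5137)*x(0) = sqrt(-5559 + 5137)*((1/3)*0) = sqrt(-422)*0 = (I*sqrt(422))*0 = 0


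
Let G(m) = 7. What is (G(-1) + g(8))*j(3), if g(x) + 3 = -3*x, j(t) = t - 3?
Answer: 0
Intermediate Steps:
j(t) = -3 + t
g(x) = -3 - 3*x
(G(-1) + g(8))*j(3) = (7 + (-3 - 3*8))*(-3 + 3) = (7 + (-3 - 24))*0 = (7 - 27)*0 = -20*0 = 0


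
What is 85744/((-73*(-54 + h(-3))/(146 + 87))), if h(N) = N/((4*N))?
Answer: 79913408/15695 ≈ 5091.6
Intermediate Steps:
h(N) = 1/4 (h(N) = N*(1/(4*N)) = 1/4)
85744/((-73*(-54 + h(-3))/(146 + 87))) = 85744/((-73*(-54 + 1/4)/(146 + 87))) = 85744/((-(-15695)/(4*233))) = 85744/((-73*(-215/932))) = 85744/(15695/932) = 85744*(932/15695) = 79913408/15695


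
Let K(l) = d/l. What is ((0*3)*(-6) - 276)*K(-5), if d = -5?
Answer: -276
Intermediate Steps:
K(l) = -5/l
((0*3)*(-6) - 276)*K(-5) = ((0*3)*(-6) - 276)*(-5/(-5)) = (0*(-6) - 276)*(-5*(-⅕)) = (0 - 276)*1 = -276*1 = -276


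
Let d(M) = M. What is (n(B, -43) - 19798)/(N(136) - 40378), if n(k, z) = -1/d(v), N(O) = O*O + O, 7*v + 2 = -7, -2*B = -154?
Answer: 178175/195714 ≈ 0.91038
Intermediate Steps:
B = 77 (B = -1/2*(-154) = 77)
v = -9/7 (v = -2/7 + (1/7)*(-7) = -2/7 - 1 = -9/7 ≈ -1.2857)
N(O) = O + O**2 (N(O) = O**2 + O = O + O**2)
n(k, z) = 7/9 (n(k, z) = -1/(-9/7) = -1*(-7/9) = 7/9)
(n(B, -43) - 19798)/(N(136) - 40378) = (7/9 - 19798)/(136*(1 + 136) - 40378) = -178175/(9*(136*137 - 40378)) = -178175/(9*(18632 - 40378)) = -178175/9/(-21746) = -178175/9*(-1/21746) = 178175/195714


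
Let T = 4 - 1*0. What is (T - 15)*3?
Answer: -33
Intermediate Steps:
T = 4 (T = 4 + 0 = 4)
(T - 15)*3 = (4 - 15)*3 = -11*3 = -33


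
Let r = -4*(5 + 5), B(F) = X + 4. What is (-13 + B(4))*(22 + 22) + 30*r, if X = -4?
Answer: -1772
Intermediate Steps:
B(F) = 0 (B(F) = -4 + 4 = 0)
r = -40 (r = -4*10 = -40)
(-13 + B(4))*(22 + 22) + 30*r = (-13 + 0)*(22 + 22) + 30*(-40) = -13*44 - 1200 = -572 - 1200 = -1772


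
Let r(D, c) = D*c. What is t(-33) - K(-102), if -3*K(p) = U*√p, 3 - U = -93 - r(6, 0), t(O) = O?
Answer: -33 + 32*I*√102 ≈ -33.0 + 323.18*I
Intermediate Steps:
U = 96 (U = 3 - (-93 - 6*0) = 3 - (-93 - 1*0) = 3 - (-93 + 0) = 3 - 1*(-93) = 3 + 93 = 96)
K(p) = -32*√p
t(-33) - K(-102) = -33 - (-32)*√(-102) = -33 - (-32)*I*√102 = -33 + 32*I*√102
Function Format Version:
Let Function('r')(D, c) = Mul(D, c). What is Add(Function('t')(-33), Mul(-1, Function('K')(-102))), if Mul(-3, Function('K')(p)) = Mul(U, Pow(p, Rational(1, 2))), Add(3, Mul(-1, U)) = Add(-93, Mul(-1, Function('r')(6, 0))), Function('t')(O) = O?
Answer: Add(-33, Mul(32, I, Pow(102, Rational(1, 2)))) ≈ Add(-33.000, Mul(323.18, I))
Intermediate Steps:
U = 96 (U = Add(3, Mul(-1, Add(-93, Mul(-1, Mul(6, 0))))) = Add(3, Mul(-1, Add(-93, Mul(-1, 0)))) = Add(3, Mul(-1, Add(-93, 0))) = Add(3, Mul(-1, -93)) = Add(3, 93) = 96)
Function('K')(p) = Mul(-32, Pow(p, Rational(1, 2))) (Function('K')(p) = Mul(Rational(-1, 3), Mul(96, Pow(p, Rational(1, 2)))) = Mul(-32, Pow(p, Rational(1, 2))))
Add(Function('t')(-33), Mul(-1, Function('K')(-102))) = Add(-33, Mul(-1, Mul(-32, Pow(-102, Rational(1, 2))))) = Add(-33, Mul(-1, Mul(-32, Mul(I, Pow(102, Rational(1, 2)))))) = Add(-33, Mul(-1, Mul(-32, I, Pow(102, Rational(1, 2))))) = Add(-33, Mul(32, I, Pow(102, Rational(1, 2))))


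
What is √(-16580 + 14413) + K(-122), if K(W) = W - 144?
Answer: -266 + I*√2167 ≈ -266.0 + 46.551*I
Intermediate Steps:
K(W) = -144 + W
√(-16580 + 14413) + K(-122) = √(-16580 + 14413) + (-144 - 122) = √(-2167) - 266 = I*√2167 - 266 = -266 + I*√2167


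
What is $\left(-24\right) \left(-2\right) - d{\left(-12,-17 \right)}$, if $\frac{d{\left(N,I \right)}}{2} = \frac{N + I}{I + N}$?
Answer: $46$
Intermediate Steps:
$d{\left(N,I \right)} = 2$ ($d{\left(N,I \right)} = 2 \frac{N + I}{I + N} = 2 \frac{I + N}{I + N} = 2 \cdot 1 = 2$)
$\left(-24\right) \left(-2\right) - d{\left(-12,-17 \right)} = \left(-24\right) \left(-2\right) - 2 = 48 - 2 = 46$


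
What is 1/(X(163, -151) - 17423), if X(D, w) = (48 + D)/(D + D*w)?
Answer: -24450/425992561 ≈ -5.7395e-5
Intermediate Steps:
X(D, w) = (48 + D)/(D + D*w)
1/(X(163, -151) - 17423) = 1/((48 + 163)/(163*(1 - 151)) - 17423) = 1/((1/163)*211/(-150) - 17423) = 1/((1/163)*(-1/150)*211 - 17423) = 1/(-211/24450 - 17423) = 1/(-425992561/24450) = -24450/425992561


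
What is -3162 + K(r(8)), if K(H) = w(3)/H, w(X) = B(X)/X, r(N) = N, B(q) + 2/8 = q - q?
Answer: -303553/96 ≈ -3162.0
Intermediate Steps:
B(q) = -¼ (B(q) = -¼ + (q - q) = -¼ + 0 = -¼)
w(X) = -1/(4*X)
K(H) = -1/(12*H) (K(H) = (-¼/3)/H = (-¼*⅓)/H = -1/(12*H))
-3162 + K(r(8)) = -3162 - 1/12/8 = -3162 - 1/12*⅛ = -3162 - 1/96 = -303553/96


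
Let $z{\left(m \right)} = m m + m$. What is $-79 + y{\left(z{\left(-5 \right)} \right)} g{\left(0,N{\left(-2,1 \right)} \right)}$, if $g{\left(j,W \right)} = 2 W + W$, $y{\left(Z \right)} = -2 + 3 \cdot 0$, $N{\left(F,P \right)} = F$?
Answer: $-67$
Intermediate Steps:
$z{\left(m \right)} = m + m^{2}$ ($z{\left(m \right)} = m^{2} + m = m + m^{2}$)
$y{\left(Z \right)} = -2$ ($y{\left(Z \right)} = -2 + 0 = -2$)
$g{\left(j,W \right)} = 3 W$
$-79 + y{\left(z{\left(-5 \right)} \right)} g{\left(0,N{\left(-2,1 \right)} \right)} = -79 - 2 \cdot 3 \left(-2\right) = -79 - -12 = -79 + 12 = -67$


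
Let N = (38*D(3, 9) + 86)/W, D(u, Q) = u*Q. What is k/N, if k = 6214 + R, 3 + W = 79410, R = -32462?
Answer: -260534367/139 ≈ -1.8743e+6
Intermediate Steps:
D(u, Q) = Q*u
W = 79407 (W = -3 + 79410 = 79407)
N = 1112/79407 (N = (38*(9*3) + 86)/79407 = (38*27 + 86)*(1/79407) = (1026 + 86)*(1/79407) = 1112*(1/79407) = 1112/79407 ≈ 0.014004)
k = -26248 (k = 6214 - 32462 = -26248)
k/N = -26248/1112/79407 = -26248*79407/1112 = -260534367/139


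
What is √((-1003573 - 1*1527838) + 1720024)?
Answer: I*√811387 ≈ 900.77*I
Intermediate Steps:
√((-1003573 - 1*1527838) + 1720024) = √((-1003573 - 1527838) + 1720024) = √(-2531411 + 1720024) = √(-811387) = I*√811387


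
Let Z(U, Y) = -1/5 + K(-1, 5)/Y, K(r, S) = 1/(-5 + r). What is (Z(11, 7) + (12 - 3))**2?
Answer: 3396649/44100 ≈ 77.021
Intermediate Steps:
Z(U, Y) = -1/5 - 1/(6*Y) (Z(U, Y) = -1/5 + 1/((-5 - 1)*Y) = -1*1/5 + 1/((-6)*Y) = -1/5 - 1/(6*Y))
(Z(11, 7) + (12 - 3))**2 = ((1/30)*(-5 - 6*7)/7 + (12 - 3))**2 = ((1/30)*(1/7)*(-5 - 42) + 9)**2 = ((1/30)*(1/7)*(-47) + 9)**2 = (-47/210 + 9)**2 = (1843/210)**2 = 3396649/44100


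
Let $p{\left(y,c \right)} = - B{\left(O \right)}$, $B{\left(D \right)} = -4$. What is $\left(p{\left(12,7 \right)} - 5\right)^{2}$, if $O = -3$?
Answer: $1$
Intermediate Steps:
$p{\left(y,c \right)} = 4$ ($p{\left(y,c \right)} = \left(-1\right) \left(-4\right) = 4$)
$\left(p{\left(12,7 \right)} - 5\right)^{2} = \left(4 - 5\right)^{2} = \left(-1\right)^{2} = 1$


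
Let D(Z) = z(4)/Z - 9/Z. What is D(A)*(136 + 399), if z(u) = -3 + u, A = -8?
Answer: 535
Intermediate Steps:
D(Z) = -8/Z (D(Z) = (-3 + 4)/Z - 9/Z = 1/Z - 9/Z = -8/Z)
D(A)*(136 + 399) = (-8/(-8))*(136 + 399) = -8*(-⅛)*535 = 1*535 = 535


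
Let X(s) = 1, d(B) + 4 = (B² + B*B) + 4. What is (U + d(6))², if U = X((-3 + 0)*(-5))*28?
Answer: 10000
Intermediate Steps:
d(B) = 2*B² (d(B) = -4 + ((B² + B*B) + 4) = -4 + ((B² + B²) + 4) = -4 + (2*B² + 4) = -4 + (4 + 2*B²) = 2*B²)
U = 28 (U = 1*28 = 28)
(U + d(6))² = (28 + 2*6²)² = (28 + 2*36)² = (28 + 72)² = 100² = 10000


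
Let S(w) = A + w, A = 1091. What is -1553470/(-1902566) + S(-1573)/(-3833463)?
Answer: 2978043401711/3646708183029 ≈ 0.81664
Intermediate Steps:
S(w) = 1091 + w
-1553470/(-1902566) + S(-1573)/(-3833463) = -1553470/(-1902566) + (1091 - 1573)/(-3833463) = -1553470*(-1/1902566) - 482*(-1/3833463) = 776735/951283 + 482/3833463 = 2978043401711/3646708183029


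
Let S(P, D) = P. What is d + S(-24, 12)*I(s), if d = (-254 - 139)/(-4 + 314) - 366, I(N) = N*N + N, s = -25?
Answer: -4577853/310 ≈ -14767.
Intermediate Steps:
I(N) = N + N**2 (I(N) = N**2 + N = N + N**2)
d = -113853/310 (d = -393/310 - 366 = -113853/310 ≈ -367.27)
d + S(-24, 12)*I(s) = -113853/310 - (-600)*(1 - 25) = -113853/310 - (-600)*(-24) = -113853/310 - 24*600 = -113853/310 - 14400 = -4577853/310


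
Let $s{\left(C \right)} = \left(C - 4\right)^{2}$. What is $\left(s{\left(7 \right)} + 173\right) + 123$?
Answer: $305$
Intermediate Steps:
$s{\left(C \right)} = \left(-4 + C\right)^{2}$
$\left(s{\left(7 \right)} + 173\right) + 123 = \left(\left(-4 + 7\right)^{2} + 173\right) + 123 = \left(3^{2} + 173\right) + 123 = \left(9 + 173\right) + 123 = 182 + 123 = 305$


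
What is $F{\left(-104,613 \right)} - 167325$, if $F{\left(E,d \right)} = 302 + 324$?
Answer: $-166699$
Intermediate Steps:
$F{\left(E,d \right)} = 626$
$F{\left(-104,613 \right)} - 167325 = 626 - 167325 = -166699$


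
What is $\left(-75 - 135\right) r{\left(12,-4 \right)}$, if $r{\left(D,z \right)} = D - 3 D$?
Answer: $5040$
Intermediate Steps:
$r{\left(D,z \right)} = - 2 D$
$\left(-75 - 135\right) r{\left(12,-4 \right)} = \left(-75 - 135\right) \left(\left(-2\right) 12\right) = \left(-210\right) \left(-24\right) = 5040$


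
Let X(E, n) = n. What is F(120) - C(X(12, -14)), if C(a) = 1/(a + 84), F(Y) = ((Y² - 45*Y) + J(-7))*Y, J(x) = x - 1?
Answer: 75532799/70 ≈ 1.0790e+6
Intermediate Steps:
J(x) = -1 + x
F(Y) = Y*(-8 + Y² - 45*Y) (F(Y) = ((Y² - 45*Y) + (-1 - 7))*Y = ((Y² - 45*Y) - 8)*Y = (-8 + Y² - 45*Y)*Y = Y*(-8 + Y² - 45*Y))
C(a) = 1/(84 + a)
F(120) - C(X(12, -14)) = 120*(-8 + 120² - 45*120) - 1/(84 - 14) = 120*(-8 + 14400 - 5400) - 1/70 = 120*8992 - 1*1/70 = 1079040 - 1/70 = 75532799/70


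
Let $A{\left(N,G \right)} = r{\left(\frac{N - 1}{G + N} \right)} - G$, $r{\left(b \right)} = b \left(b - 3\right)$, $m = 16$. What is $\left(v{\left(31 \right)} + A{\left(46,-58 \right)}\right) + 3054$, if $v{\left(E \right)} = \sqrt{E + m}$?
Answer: $\frac{50197}{16} + \sqrt{47} \approx 3144.2$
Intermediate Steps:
$r{\left(b \right)} = b \left(-3 + b\right)$
$v{\left(E \right)} = \sqrt{16 + E}$ ($v{\left(E \right)} = \sqrt{E + 16} = \sqrt{16 + E}$)
$A{\left(N,G \right)} = - G + \frac{\left(-1 + N\right) \left(-3 + \frac{-1 + N}{G + N}\right)}{G + N}$ ($A{\left(N,G \right)} = \frac{N - 1}{G + N} \left(-3 + \frac{N - 1}{G + N}\right) - G = \frac{-1 + N}{G + N} \left(-3 + \frac{-1 + N}{G + N}\right) - G = \frac{\left(-1 + N\right) \left(-3 + \frac{-1 + N}{G + N}\right)}{G + N} - G = - G + \frac{\left(-1 + N\right) \left(-3 + \frac{-1 + N}{G + N}\right)}{G + N}$)
$\left(v{\left(31 \right)} + A{\left(46,-58 \right)}\right) + 3054 = \left(\sqrt{16 + 31} + \frac{\left(-1\right) \left(-58\right) \left(-58 + 46\right)^{2} - \left(-1 + 46\right) \left(1 + 2 \cdot 46 + 3 \left(-58\right)\right)}{\left(-58 + 46\right)^{2}}\right) + 3054 = \left(\sqrt{47} + \frac{\left(-1\right) \left(-58\right) \left(-12\right)^{2} - 45 \left(1 + 92 - 174\right)}{144}\right) + 3054 = \left(\sqrt{47} + \frac{\left(-1\right) \left(-58\right) 144 - 45 \left(-81\right)}{144}\right) + 3054 = \left(\sqrt{47} + \frac{8352 + 3645}{144}\right) + 3054 = \left(\sqrt{47} + \frac{1}{144} \cdot 11997\right) + 3054 = \left(\sqrt{47} + \frac{1333}{16}\right) + 3054 = \left(\frac{1333}{16} + \sqrt{47}\right) + 3054 = \frac{50197}{16} + \sqrt{47}$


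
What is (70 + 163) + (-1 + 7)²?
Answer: 269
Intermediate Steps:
(70 + 163) + (-1 + 7)² = 233 + 6² = 233 + 36 = 269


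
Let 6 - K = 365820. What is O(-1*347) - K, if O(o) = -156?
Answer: 365658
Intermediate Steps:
K = -365814 (K = 6 - 1*365820 = 6 - 365820 = -365814)
O(-1*347) - K = -156 - 1*(-365814) = -156 + 365814 = 365658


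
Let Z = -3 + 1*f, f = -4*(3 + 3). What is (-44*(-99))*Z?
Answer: -117612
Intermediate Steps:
f = -24 (f = -4*6 = -24)
Z = -27 (Z = -3 + 1*(-24) = -3 - 24 = -27)
(-44*(-99))*Z = -44*(-99)*(-27) = 4356*(-27) = -117612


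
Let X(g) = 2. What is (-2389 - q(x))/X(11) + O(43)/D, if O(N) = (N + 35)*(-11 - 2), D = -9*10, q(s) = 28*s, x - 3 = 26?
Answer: -47677/30 ≈ -1589.2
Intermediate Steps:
x = 29 (x = 3 + 26 = 29)
D = -90
O(N) = -455 - 13*N (O(N) = (35 + N)*(-13) = -455 - 13*N)
(-2389 - q(x))/X(11) + O(43)/D = (-2389 - 28*29)/2 + (-455 - 13*43)/(-90) = (-2389 - 1*812)*(½) + (-455 - 559)*(-1/90) = (-2389 - 812)*(½) - 1014*(-1/90) = -3201*½ + 169/15 = -3201/2 + 169/15 = -47677/30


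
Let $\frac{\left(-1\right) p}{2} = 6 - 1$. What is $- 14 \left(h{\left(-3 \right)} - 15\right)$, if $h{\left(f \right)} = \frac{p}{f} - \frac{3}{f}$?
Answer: $\frac{448}{3} \approx 149.33$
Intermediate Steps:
$p = -10$ ($p = - 2 \left(6 - 1\right) = \left(-2\right) 5 = -10$)
$h{\left(f \right)} = - \frac{13}{f}$ ($h{\left(f \right)} = - \frac{10}{f} - \frac{3}{f} = - \frac{13}{f}$)
$- 14 \left(h{\left(-3 \right)} - 15\right) = - 14 \left(- \frac{13}{-3} - 15\right) = - 14 \left(\left(-13\right) \left(- \frac{1}{3}\right) - 15\right) = - 14 \left(\frac{13}{3} - 15\right) = \left(-14\right) \left(- \frac{32}{3}\right) = \frac{448}{3}$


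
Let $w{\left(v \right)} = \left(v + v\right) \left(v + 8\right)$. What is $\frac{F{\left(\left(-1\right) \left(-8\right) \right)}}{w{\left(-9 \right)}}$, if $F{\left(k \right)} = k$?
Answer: $\frac{4}{9} \approx 0.44444$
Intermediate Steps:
$w{\left(v \right)} = 2 v \left(8 + v\right)$
$\frac{F{\left(\left(-1\right) \left(-8\right) \right)}}{w{\left(-9 \right)}} = \frac{\left(-1\right) \left(-8\right)}{2 \left(-9\right) \left(8 - 9\right)} = \frac{8}{2 \left(-9\right) \left(-1\right)} = \frac{8}{18} = 8 \cdot \frac{1}{18} = \frac{4}{9}$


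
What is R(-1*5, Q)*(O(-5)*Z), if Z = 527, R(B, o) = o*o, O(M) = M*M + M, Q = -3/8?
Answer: 23715/16 ≈ 1482.2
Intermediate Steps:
Q = -3/8 (Q = -3*⅛ = -3/8 ≈ -0.37500)
O(M) = M + M² (O(M) = M² + M = M + M²)
R(B, o) = o²
R(-1*5, Q)*(O(-5)*Z) = (-3/8)²*(-5*(1 - 5)*527) = 9*(-5*(-4)*527)/64 = 9*(20*527)/64 = (9/64)*10540 = 23715/16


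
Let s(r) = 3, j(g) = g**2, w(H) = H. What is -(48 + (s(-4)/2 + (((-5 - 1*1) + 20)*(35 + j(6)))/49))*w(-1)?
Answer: 977/14 ≈ 69.786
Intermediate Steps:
-(48 + (s(-4)/2 + (((-5 - 1*1) + 20)*(35 + j(6)))/49))*w(-1) = -(48 + (3/2 + (((-5 - 1*1) + 20)*(35 + 6**2))/49))*(-1) = -(48 + (3*(1/2) + (((-5 - 1) + 20)*(35 + 36))*(1/49)))*(-1) = -(48 + (3/2 + ((-6 + 20)*71)*(1/49)))*(-1) = -(48 + (3/2 + (14*71)*(1/49)))*(-1) = -(48 + (3/2 + 994*(1/49)))*(-1) = -(48 + (3/2 + 142/7))*(-1) = -(48 + 305/14)*(-1) = -977*(-1)/14 = -1*(-977/14) = 977/14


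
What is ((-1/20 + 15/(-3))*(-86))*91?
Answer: 395213/10 ≈ 39521.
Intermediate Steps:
((-1/20 + 15/(-3))*(-86))*91 = ((-1*1/20 + 15*(-⅓))*(-86))*91 = ((-1/20 - 5)*(-86))*91 = -101/20*(-86)*91 = (4343/10)*91 = 395213/10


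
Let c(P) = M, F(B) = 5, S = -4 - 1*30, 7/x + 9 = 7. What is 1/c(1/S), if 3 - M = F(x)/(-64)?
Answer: 64/197 ≈ 0.32487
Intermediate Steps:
x = -7/2 (x = 7/(-9 + 7) = 7/(-2) = 7*(-½) = -7/2 ≈ -3.5000)
S = -34 (S = -4 - 30 = -34)
M = 197/64 (M = 3 - 5/(-64) = 3 - 5*(-1)/64 = 3 - 1*(-5/64) = 3 + 5/64 = 197/64 ≈ 3.0781)
c(P) = 197/64
1/c(1/S) = 1/(197/64) = 64/197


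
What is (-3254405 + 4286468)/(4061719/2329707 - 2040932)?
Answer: -2404404395541/4754769505205 ≈ -0.50568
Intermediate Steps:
(-3254405 + 4286468)/(4061719/2329707 - 2040932) = 1032063/(4061719*(1/2329707) - 2040932) = 1032063/(4061719/2329707 - 2040932) = 1032063/(-4754769505205/2329707) = 1032063*(-2329707/4754769505205) = -2404404395541/4754769505205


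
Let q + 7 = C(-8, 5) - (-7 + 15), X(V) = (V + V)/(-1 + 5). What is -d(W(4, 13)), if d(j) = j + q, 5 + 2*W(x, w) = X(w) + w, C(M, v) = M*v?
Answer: 191/4 ≈ 47.750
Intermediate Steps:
X(V) = V/2 (X(V) = (2*V)/4 = (2*V)*(¼) = V/2)
W(x, w) = -5/2 + 3*w/4 (W(x, w) = -5/2 + (w/2 + w)/2 = -5/2 + (3*w/2)/2 = -5/2 + 3*w/4)
q = -55 (q = -7 + (-8*5 - (-7 + 15)) = -7 + (-40 - 1*8) = -7 + (-40 - 8) = -7 - 48 = -55)
d(j) = -55 + j (d(j) = j - 55 = -55 + j)
-d(W(4, 13)) = -(-55 + (-5/2 + (¾)*13)) = -(-55 + (-5/2 + 39/4)) = -(-55 + 29/4) = -1*(-191/4) = 191/4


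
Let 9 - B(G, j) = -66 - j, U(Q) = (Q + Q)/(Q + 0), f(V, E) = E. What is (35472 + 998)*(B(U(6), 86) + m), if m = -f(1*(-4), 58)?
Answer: 3756410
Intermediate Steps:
U(Q) = 2 (U(Q) = (2*Q)/Q = 2)
m = -58 (m = -1*58 = -58)
B(G, j) = 75 + j (B(G, j) = 9 - (-66 - j) = 9 + (66 + j) = 75 + j)
(35472 + 998)*(B(U(6), 86) + m) = (35472 + 998)*((75 + 86) - 58) = 36470*(161 - 58) = 36470*103 = 3756410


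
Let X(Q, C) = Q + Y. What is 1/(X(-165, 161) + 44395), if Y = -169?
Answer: 1/44061 ≈ 2.2696e-5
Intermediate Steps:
X(Q, C) = -169 + Q (X(Q, C) = Q - 169 = -169 + Q)
1/(X(-165, 161) + 44395) = 1/((-169 - 165) + 44395) = 1/(-334 + 44395) = 1/44061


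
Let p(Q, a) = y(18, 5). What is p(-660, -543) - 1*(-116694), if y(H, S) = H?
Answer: 116712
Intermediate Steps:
p(Q, a) = 18
p(-660, -543) - 1*(-116694) = 18 - 1*(-116694) = 18 + 116694 = 116712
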